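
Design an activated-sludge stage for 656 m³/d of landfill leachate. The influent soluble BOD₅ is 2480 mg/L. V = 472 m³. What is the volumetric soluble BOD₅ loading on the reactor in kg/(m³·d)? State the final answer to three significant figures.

L_v ≈ 3.45 kg soluble BOD₅/(m³·d)

L_v = Q S₀ / V = 656 × 2480 × 10⁻³ / 472.0 = 3.447 kg/(m³·d).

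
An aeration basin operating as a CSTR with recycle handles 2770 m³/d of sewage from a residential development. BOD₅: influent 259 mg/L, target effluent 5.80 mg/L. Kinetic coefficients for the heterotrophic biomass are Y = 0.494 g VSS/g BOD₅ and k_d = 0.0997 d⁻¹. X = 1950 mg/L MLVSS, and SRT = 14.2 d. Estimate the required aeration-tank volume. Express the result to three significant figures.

Rearranging the biomass balance for a CMAS with decay, V = Y·Q·ΔS·θ_c / [X·(1+k_d θ_c)] = 0.494 × 2770 × (259 − 5.80) × 14.2 / [1950 × (1 + 0.0997 × 14.2)] = 4.92×10^6 / 4711 = 1044 m³.

V ≈ 1040 m³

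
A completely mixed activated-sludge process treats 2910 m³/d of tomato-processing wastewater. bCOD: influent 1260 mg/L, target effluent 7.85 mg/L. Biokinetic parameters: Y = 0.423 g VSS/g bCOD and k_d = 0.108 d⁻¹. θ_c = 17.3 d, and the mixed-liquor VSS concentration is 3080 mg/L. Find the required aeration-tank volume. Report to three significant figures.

Steady-state biomass mass balance: V·X·(1 + k_d·θ_c) = Y·Q·(S₀ − S)·θ_c, so V = 0.423 × 2910 × (1260 − 7.85) × 17.3 / [3080 × (1 + 0.108 × 17.3)] = 2.67×10^7 / 8835 = 3018 m³.

V ≈ 3020 m³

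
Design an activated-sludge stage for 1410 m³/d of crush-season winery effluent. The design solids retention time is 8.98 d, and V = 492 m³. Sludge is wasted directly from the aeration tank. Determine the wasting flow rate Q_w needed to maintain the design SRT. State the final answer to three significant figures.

Q_w ≈ 54.8 m³/d

Wasting from the aeration tank: Q_w = V / θ_c = 492.0 / 8.98 = 54.79 m³/d.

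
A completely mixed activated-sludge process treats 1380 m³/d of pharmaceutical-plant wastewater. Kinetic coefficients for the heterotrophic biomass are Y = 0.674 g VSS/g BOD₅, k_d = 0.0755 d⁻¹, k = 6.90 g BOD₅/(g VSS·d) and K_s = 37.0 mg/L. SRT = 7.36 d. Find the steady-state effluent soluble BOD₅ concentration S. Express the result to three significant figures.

For a completely mixed reactor with recycle the Lawrence–McCarty relation gives S = K_s·(1 + k_d·θ_c) / [θ_c·(Y·k − k_d) − 1] = 37.0 × (1 + 0.0755 × 7.36) / [7.36 × (0.674 × 6.90 − 0.0755) − 1] = 57.56 / 32.67 = 1.762 mg/L.

S ≈ 1.76 mg/L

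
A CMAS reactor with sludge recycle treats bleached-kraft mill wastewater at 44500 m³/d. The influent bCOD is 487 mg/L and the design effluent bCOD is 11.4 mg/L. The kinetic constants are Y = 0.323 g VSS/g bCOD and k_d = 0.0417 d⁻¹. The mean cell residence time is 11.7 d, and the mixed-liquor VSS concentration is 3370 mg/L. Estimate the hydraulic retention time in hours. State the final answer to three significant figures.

τ ≈ 8.60 h

Rearranging the biomass balance for a CMAS with decay, V = Y·Q·ΔS·θ_c / [X·(1+k_d θ_c)] = 0.323 × 44500 × (487 − 11.4) × 11.7 / [3370 × (1 + 0.0417 × 11.7)] = 8×10^7 / 5014 = 15951 m³.
Hydraulic retention time τ = V/Q = 15951 / 44500 = 0.3585 d = 8.603 h.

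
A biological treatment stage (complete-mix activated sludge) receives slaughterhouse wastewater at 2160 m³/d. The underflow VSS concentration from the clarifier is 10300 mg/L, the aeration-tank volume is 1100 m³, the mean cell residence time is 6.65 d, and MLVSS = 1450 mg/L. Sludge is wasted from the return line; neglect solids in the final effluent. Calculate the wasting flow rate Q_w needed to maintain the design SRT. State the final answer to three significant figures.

Q_w ≈ 23.3 m³/d

Wasting from the return line (neglecting effluent solids): Q_w = V·X / (θ_c·X_r) = 1100 × 1450 / (6.65 × 10300) = 23.29 m³/d.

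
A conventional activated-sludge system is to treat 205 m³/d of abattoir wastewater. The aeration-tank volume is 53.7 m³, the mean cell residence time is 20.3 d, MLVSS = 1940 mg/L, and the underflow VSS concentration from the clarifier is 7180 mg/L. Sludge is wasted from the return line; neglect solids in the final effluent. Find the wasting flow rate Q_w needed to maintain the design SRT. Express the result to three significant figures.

Q_w ≈ 0.715 m³/d

θ_c = V·X/(Q_w·X_r) when wasting from the recycle, so Q_w = V·X/(θ_c·X_r) = 53.70 × 1940 / (20.3 × 7180) = 0.7148 m³/d.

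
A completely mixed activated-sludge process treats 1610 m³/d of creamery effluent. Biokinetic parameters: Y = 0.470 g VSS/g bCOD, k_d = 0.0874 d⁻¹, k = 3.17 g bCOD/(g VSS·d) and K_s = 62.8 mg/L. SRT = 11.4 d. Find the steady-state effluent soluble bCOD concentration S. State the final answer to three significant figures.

S ≈ 8.36 mg/L

For a completely mixed reactor with recycle the Lawrence–McCarty relation gives S = K_s·(1 + k_d·θ_c) / [θ_c·(Y·k − k_d) − 1] = 62.8 × (1 + 0.0874 × 11.4) / [11.4 × (0.470 × 3.17 − 0.0874) − 1] = 125.4 / 14.99 = 8.365 mg/L.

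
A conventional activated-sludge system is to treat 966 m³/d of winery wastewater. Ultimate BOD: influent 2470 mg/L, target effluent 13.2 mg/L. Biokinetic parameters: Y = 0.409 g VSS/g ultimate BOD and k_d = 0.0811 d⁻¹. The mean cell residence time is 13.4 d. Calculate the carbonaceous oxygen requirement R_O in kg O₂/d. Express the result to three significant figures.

R_O ≈ 1710 kg O₂/d

The observed yield is Y_obs = Y/(1 + k_d·θ_c) = 0.409 / (1 + 0.0811 × 13.4) = 0.409 / 2.087 = 0.1960 g VSS per g ultimate BOD removed.
Mass of ultimate BOD removed per day: Q(S₀ − S) = 966 × 2457 g/m³ = 2373 kg/d.
Net sludge production P_X = 0.1960 × 2373 = 465.2 kg VSS/d.
Carbonaceous O₂ demand = substrate oxidised − cell-mass equivalent = 2373 − 1.42 × 465.2 = 1713 kg O₂/d.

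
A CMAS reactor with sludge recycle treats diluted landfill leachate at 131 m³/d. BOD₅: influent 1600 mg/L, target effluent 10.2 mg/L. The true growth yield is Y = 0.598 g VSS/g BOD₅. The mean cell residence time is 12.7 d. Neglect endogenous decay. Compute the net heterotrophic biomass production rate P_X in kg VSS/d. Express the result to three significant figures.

P_X ≈ 125 kg VSS/d

Since k_d ≈ 0, Y_obs = Y = 0.598 g VSS/g BOD₅.
ΔS = 1600 − 10.2 = 1590 mg/L, so the substrate removal rate is 131 × 1590/1000 = 208.3 kg BOD₅/d.
So the net sludge growth is P_X = 0.5980 × 208.3 = 124.5 kg VSS/d.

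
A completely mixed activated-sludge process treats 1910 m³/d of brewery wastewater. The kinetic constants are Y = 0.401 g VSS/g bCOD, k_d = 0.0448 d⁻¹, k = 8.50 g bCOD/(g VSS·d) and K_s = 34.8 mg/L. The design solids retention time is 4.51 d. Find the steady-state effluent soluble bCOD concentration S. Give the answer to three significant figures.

Effluent substrate depends only on kinetics and SRT: S = K_s(1 + k_d θ_c) / [θ_c(Yk − k_d) − 1] = 34.8 × (1 + 0.0448 × 4.51) / [4.51 × (0.401 × 8.50 − 0.0448) − 1] = 41.83 / 14.17 = 2.952 mg/L.

S ≈ 2.95 mg/L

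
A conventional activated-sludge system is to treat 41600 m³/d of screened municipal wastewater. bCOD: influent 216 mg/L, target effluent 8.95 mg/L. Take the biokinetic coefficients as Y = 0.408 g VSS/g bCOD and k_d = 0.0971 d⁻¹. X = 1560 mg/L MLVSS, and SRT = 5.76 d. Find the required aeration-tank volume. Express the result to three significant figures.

Rearranging the biomass balance for a CMAS with decay, V = Y·Q·ΔS·θ_c / [X·(1+k_d θ_c)] = 0.408 × 41600 × (216 − 8.95) × 5.76 / [1560 × (1 + 0.0971 × 5.76)] = 2.02×10^7 / 2433 = 8321 m³.

V ≈ 8320 m³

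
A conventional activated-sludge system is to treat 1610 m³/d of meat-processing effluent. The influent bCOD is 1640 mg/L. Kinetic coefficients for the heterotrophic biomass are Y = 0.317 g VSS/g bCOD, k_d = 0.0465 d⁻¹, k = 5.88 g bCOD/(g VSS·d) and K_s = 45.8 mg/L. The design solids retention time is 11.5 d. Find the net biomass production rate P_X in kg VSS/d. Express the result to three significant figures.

Effluent substrate depends only on kinetics and SRT: S = K_s(1 + k_d θ_c) / [θ_c(Yk − k_d) − 1] = 45.8 × (1 + 0.0465 × 11.5) / [11.5 × (0.317 × 5.88 − 0.0465) − 1] = 70.29 / 19.90 = 3.532 mg/L.
Observed yield with endogenous decay: Y_obs = Y / (1 + k_d·θ_c) = 0.317 / (1 + 0.0465 × 11.5) = 0.317 / 1.535 = 0.2065 g VSS/g bCOD.
Mass of bCOD removed per day: Q(S₀ − S) = 1610 × 1636 g/m³ = 2635 kg/d.
Biomass produced: P_X = Y_obs·Q·ΔS = 0.2065 × 2635 ≈ 544.2 kg VSS/d.

P_X ≈ 544 kg VSS/d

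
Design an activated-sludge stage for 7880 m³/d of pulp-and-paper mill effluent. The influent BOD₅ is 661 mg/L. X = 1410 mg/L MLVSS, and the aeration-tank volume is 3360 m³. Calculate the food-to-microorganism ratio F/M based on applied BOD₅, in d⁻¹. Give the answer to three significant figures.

F/M ≈ 1.10 d⁻¹

Food-to-microorganism ratio F/M = Q S₀ / (V X) = 7880 × 661 / (3360 × 1410) = 1.099 d⁻¹.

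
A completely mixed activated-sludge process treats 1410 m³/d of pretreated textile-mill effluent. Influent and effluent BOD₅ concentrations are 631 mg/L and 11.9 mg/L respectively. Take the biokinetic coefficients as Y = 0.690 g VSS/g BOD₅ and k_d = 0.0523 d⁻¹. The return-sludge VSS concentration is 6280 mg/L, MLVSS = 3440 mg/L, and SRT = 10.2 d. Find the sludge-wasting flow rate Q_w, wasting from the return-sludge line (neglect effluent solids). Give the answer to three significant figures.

Rearranging the biomass balance for a CMAS with decay, V = Y·Q·ΔS·θ_c / [X·(1+k_d θ_c)] = 0.690 × 1410 × (631 − 11.9) × 10.2 / [3440 × (1 + 0.0523 × 10.2)] = 6.14×10^6 / 5275 = 1165 m³.
Wasting from the return line (neglecting effluent solids): Q_w = V·X / (θ_c·X_r) = 1165 × 3440 / (10.2 × 6280) = 62.55 m³/d.

Q_w ≈ 62.5 m³/d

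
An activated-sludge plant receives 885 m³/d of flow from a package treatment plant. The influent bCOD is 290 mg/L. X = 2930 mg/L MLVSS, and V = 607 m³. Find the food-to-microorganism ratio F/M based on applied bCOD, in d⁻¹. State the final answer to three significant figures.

F/M = applied load / biomass = Q·S₀/(V·X) = 885 × 290 / (607.0 × 2930) = 0.1443 d⁻¹.

F/M ≈ 0.144 d⁻¹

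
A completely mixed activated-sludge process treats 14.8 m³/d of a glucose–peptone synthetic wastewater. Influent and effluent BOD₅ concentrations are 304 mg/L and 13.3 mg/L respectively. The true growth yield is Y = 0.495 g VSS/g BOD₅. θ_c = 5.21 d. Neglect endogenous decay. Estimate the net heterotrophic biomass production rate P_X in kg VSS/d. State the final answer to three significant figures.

P_X ≈ 2.13 kg VSS/d

Since k_d ≈ 0, Y_obs = Y = 0.495 g VSS/g BOD₅.
Mass of BOD₅ removed per day: Q(S₀ − S) = 14.8 × 290.7 g/m³ = 4.302 kg/d.
So the net sludge growth is P_X = 0.4950 × 4.302 = 2.130 kg VSS/d.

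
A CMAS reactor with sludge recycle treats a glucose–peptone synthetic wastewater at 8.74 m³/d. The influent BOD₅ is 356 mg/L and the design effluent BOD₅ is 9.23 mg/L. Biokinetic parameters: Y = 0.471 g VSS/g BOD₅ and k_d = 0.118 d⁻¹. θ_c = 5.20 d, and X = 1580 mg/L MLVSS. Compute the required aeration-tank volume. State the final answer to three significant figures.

From the SRT design equation V = Y Q (S₀−S) θ_c / [X (1 + k_d θ_c)] = 0.471 × 8.74 × (356 − 9.23) × 5.20 / [1580 × (1 + 0.118 × 5.20)] = 7.42×10^3 / 2549 = 2.912 m³.

V ≈ 2.91 m³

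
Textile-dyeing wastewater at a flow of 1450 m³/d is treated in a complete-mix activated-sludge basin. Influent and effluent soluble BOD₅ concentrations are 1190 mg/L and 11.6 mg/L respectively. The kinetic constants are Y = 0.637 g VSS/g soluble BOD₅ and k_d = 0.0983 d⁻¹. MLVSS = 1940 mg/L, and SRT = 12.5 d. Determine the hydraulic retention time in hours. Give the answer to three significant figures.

From the SRT design equation V = Y Q (S₀−S) θ_c / [X (1 + k_d θ_c)] = 0.637 × 1450 × (1190 − 11.6) × 12.5 / [1940 × (1 + 0.0983 × 12.5)] = 1.36×10^7 / 4324 = 3147 m³.
τ = V/Q = 3147/1450 = 2.170 d, or 52.08 h.

τ ≈ 52.1 h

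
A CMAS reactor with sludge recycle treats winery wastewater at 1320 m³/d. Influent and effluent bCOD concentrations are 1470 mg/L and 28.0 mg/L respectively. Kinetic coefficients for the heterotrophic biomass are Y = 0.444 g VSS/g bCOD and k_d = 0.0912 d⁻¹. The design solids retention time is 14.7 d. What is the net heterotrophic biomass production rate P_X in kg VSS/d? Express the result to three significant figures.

P_X ≈ 361 kg VSS/d

Correct the yield for decay: Y_obs = Y/(1 + k_d θ_c) = 0.444 / (1 + 0.0912 × 14.7) = 0.444 / 2.341 = 0.1897.
Substrate removed = Q·(S₀ − S) = 1320 m³/d × (1470 − 28.0) g/m³ = 1.9×10^6 g/d = 1903 kg/d.
Net biomass production P_X = Y_obs × Q·(S₀ − S) = 0.1897 × 1903 = 361.1 kg VSS/d.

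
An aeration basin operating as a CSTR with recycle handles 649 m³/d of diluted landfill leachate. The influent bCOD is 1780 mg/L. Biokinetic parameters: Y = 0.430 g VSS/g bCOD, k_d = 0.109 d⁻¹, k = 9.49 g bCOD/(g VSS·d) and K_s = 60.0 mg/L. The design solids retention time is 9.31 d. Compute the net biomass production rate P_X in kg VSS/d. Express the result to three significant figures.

P_X ≈ 246 kg VSS/d

Effluent substrate depends only on kinetics and SRT: S = K_s(1 + k_d θ_c) / [θ_c(Yk − k_d) − 1] = 60.0 × (1 + 0.109 × 9.31) / [9.31 × (0.430 × 9.49 − 0.109) − 1] = 120.9 / 35.98 = 3.360 mg/L.
Y_obs = Y / (1 + k_d θ_c) = 0.430 / (1 + 0.109 × 9.31) = 0.430 / 2.015 = 0.2134.
Mass of bCOD removed per day: Q(S₀ − S) = 649 × 1777 g/m³ = 1153 kg/d.
So the net sludge growth is P_X = 0.2134 × 1153 = 246.1 kg VSS/d.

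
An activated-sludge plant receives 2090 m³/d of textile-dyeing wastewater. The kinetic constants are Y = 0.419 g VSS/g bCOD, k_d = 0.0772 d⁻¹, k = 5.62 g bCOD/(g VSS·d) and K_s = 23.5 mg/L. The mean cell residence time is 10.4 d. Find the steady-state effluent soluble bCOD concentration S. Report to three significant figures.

S ≈ 1.87 mg/L

For a completely mixed reactor with recycle the Lawrence–McCarty relation gives S = K_s·(1 + k_d·θ_c) / [θ_c·(Y·k − k_d) − 1] = 23.5 × (1 + 0.0772 × 10.4) / [10.4 × (0.419 × 5.62 − 0.0772) − 1] = 42.37 / 22.69 = 1.868 mg/L.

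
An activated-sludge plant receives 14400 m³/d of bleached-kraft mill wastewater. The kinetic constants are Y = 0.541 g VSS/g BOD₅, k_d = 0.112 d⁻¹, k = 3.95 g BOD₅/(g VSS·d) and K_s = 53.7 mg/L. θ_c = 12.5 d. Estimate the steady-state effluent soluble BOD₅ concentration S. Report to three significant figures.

For a completely mixed reactor with recycle the Lawrence–McCarty relation gives S = K_s·(1 + k_d·θ_c) / [θ_c·(Y·k − k_d) − 1] = 53.7 × (1 + 0.112 × 12.5) / [12.5 × (0.541 × 3.95 − 0.112) − 1] = 128.9 / 24.31 = 5.301 mg/L.

S ≈ 5.30 mg/L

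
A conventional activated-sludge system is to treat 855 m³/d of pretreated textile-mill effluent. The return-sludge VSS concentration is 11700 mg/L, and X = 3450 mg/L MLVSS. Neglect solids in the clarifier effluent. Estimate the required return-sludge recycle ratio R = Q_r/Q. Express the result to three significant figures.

Mass balance around the secondary clarifier (neglecting effluent solids): R = X / (X_r − X) = 3450 / (11700 − 3450) = 0.4182.

R ≈ 0.418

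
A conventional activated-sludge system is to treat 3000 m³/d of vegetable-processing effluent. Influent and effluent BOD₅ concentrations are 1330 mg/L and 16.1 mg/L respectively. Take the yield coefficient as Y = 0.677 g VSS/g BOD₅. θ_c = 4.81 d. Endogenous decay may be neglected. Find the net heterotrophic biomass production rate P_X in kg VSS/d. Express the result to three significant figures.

No decay correction is needed, so Y_obs = Y = 0.677.
Q·(S₀ − S) = 3000 × (1330 − 16.1) × 10⁻³ = 3942 kg/d removed.
P_X = Y_obs · Q(S₀ − S) = 0.6770 × 3942 = 2669 kg VSS/d.

P_X ≈ 2670 kg VSS/d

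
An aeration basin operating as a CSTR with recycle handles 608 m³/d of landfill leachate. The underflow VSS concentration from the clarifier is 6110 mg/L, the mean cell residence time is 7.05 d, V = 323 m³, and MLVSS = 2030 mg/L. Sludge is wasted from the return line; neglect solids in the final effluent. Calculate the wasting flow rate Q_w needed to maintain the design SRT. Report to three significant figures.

Wasting from the return line (neglecting effluent solids): Q_w = V·X / (θ_c·X_r) = 323.0 × 2030 / (7.05 × 6110) = 15.22 m³/d.

Q_w ≈ 15.2 m³/d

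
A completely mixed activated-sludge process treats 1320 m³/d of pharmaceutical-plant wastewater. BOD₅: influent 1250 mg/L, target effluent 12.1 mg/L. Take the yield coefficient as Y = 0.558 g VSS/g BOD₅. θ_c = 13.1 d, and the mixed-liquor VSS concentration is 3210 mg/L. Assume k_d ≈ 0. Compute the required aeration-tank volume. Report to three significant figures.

V ≈ 3720 m³

V·X = Y·Q·ΔS·θ_c gives V = 0.558 × 1320 × (1250 − 12.1) × 13.1 / 3210 = 3721 m³.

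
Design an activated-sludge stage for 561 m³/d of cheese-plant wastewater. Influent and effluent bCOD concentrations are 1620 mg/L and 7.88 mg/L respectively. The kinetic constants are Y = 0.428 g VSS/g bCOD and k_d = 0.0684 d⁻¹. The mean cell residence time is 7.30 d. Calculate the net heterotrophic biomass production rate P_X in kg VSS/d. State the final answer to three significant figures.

P_X ≈ 258 kg VSS/d

Correct the yield for decay: Y_obs = Y/(1 + k_d θ_c) = 0.428 / (1 + 0.0684 × 7.30) = 0.428 / 1.499 = 0.2855.
Substrate removed = Q·(S₀ − S) = 561 m³/d × (1620 − 7.88) g/m³ = 9.04×10^5 g/d = 904.4 kg/d.
Net biomass production P_X = Y_obs × Q·(S₀ − S) = 0.2855 × 904.4 = 258.2 kg VSS/d.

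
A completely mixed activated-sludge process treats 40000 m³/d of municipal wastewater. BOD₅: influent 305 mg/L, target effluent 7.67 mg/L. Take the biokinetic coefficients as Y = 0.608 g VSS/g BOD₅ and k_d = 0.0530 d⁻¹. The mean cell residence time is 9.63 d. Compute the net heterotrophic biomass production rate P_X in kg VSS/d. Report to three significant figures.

Observed yield with endogenous decay: Y_obs = Y / (1 + k_d·θ_c) = 0.608 / (1 + 0.0530 × 9.63) = 0.608 / 1.510 = 0.4025 g VSS/g BOD₅.
Q·(S₀ − S) = 40000 × (305 − 7.67) × 10⁻³ = 11893 kg/d removed.
Biomass produced: P_X = Y_obs·Q·ΔS = 0.4025 × 11893 ≈ 4788 kg VSS/d.

P_X ≈ 4790 kg VSS/d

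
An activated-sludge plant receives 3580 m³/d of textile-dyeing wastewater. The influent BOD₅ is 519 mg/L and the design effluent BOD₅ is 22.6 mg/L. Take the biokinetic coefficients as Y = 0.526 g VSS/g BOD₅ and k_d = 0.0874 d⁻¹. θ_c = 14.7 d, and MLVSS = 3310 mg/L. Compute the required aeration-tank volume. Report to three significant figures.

V ≈ 1820 m³

From the SRT design equation V = Y Q (S₀−S) θ_c / [X (1 + k_d θ_c)] = 0.526 × 3580 × (519 − 22.6) × 14.7 / [3310 × (1 + 0.0874 × 14.7)] = 1.37×10^7 / 7563 = 1817 m³.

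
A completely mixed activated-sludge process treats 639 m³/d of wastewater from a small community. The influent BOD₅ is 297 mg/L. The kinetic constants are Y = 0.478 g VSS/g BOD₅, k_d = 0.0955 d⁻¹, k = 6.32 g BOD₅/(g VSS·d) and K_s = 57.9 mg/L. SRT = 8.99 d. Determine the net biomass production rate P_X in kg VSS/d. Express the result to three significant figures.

From the Monod/SRT balance for a CMAS, S = K_s·(1+k_d θ_c)/[θ_c·(Y k − k_d) − 1] = 57.9 × (1 + 0.0955 × 8.99) / [8.99 × (0.478 × 6.32 − 0.0955) − 1] = 107.6 / 25.30 = 4.253 mg/L.
The observed yield is Y_obs = Y/(1 + k_d·θ_c) = 0.478 / (1 + 0.0955 × 8.99) = 0.478 / 1.859 = 0.2572 g VSS per g BOD₅ removed.
Mass of BOD₅ removed per day: Q(S₀ − S) = 639 × 292.8 g/m³ = 187.1 kg/d.
Biomass produced: P_X = Y_obs·Q·ΔS = 0.2572 × 187.1 ≈ 48.11 kg VSS/d.

P_X ≈ 48.1 kg VSS/d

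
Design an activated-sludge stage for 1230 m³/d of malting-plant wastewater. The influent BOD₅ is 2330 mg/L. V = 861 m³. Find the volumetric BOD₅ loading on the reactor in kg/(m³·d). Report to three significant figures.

L_v = Q S₀ / V = 1230 × 2330 × 10⁻³ / 861.0 = 3.329 kg/(m³·d).

L_v ≈ 3.33 kg BOD₅/(m³·d)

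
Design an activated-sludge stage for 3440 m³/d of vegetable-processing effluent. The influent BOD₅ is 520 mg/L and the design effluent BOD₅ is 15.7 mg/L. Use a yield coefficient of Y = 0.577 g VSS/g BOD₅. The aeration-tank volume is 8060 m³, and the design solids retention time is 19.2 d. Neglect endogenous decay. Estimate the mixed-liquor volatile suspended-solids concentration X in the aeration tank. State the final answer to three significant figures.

Without decay, X = Y Q (S₀−S) θ_c / V = 0.577 × 3440 × (520 − 15.7) × 19.2 / 8060 = 2384 mg/L.

X ≈ 2380 mg/L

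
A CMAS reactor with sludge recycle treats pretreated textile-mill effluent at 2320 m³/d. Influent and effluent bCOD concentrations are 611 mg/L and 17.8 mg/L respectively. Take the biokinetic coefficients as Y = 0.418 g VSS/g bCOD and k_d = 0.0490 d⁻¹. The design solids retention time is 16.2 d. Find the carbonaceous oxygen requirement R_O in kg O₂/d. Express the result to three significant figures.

R_O ≈ 921 kg O₂/d

Correct the yield for decay: Y_obs = Y/(1 + k_d θ_c) = 0.418 / (1 + 0.0490 × 16.2) = 0.418 / 1.794 = 0.2330.
Mass of bCOD removed per day: Q(S₀ − S) = 2320 × 593.2 g/m³ = 1376 kg/d.
P_X = Y_obs·Q·(S₀ − S) = 0.2330 × 1376 = 320.7 kg VSS/d.
R_O = Q·ΔS − 1.42 P_X = 1376 − 455.4 = 920.8 kg O₂/d.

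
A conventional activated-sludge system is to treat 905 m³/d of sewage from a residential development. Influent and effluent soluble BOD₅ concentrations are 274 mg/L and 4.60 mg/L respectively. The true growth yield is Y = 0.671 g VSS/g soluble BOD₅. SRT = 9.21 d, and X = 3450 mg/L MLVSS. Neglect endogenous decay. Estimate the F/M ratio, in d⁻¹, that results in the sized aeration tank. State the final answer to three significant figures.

With k_d = 0 the design equation reduces to V = Y Q (S₀−S) θ_c / X = 0.671 × 905 × (274 − 4.60) × 9.21 / 3450 = 436.7 m³.
F/M = applied load / biomass = Q·S₀/(V·X) = 905 × 274 / (436.7 × 3450) = 0.1646 d⁻¹.

F/M ≈ 0.165 d⁻¹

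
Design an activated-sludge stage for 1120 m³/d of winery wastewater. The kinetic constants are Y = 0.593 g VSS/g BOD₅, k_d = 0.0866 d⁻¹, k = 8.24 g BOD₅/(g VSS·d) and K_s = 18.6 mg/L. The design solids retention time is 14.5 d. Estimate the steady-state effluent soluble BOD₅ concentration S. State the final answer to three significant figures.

S ≈ 0.612 mg/L

From the Monod/SRT balance for a CMAS, S = K_s·(1+k_d θ_c)/[θ_c·(Y k − k_d) − 1] = 18.6 × (1 + 0.0866 × 14.5) / [14.5 × (0.593 × 8.24 − 0.0866) − 1] = 41.96 / 68.60 = 0.6116 mg/L.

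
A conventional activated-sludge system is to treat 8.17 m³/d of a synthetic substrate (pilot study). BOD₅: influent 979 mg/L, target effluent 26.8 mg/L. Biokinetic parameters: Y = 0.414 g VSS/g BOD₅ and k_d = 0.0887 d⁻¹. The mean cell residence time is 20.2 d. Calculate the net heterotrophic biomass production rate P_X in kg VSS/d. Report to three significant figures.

P_X ≈ 1.15 kg VSS/d

Correct the yield for decay: Y_obs = Y/(1 + k_d θ_c) = 0.414 / (1 + 0.0887 × 20.2) = 0.414 / 2.792 = 0.1483.
Q·(S₀ − S) = 8.17 × (979 − 26.8) × 10⁻³ = 7.779 kg/d removed.
So the net sludge growth is P_X = 0.1483 × 7.779 = 1.154 kg VSS/d.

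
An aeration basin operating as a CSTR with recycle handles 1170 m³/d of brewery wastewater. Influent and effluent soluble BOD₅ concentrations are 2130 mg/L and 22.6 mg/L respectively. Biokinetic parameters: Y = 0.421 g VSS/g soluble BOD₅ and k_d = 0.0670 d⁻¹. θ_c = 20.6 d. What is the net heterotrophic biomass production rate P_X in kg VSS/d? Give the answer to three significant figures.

Observed yield with endogenous decay: Y_obs = Y / (1 + k_d·θ_c) = 0.421 / (1 + 0.0670 × 20.6) = 0.421 / 2.380 = 0.1769 g VSS/g soluble BOD₅.
Q·(S₀ − S) = 1170 × (2130 − 22.6) × 10⁻³ = 2466 kg/d removed.
P_X = Y_obs · Q(S₀ − S) = 0.1769 × 2466 = 436.1 kg VSS/d.

P_X ≈ 436 kg VSS/d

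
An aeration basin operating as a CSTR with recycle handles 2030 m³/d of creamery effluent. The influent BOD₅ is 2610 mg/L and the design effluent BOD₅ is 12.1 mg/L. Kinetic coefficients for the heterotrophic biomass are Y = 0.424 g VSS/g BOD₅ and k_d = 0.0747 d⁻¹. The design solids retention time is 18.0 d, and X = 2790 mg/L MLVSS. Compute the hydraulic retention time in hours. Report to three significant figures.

τ ≈ 72.7 h

Rearranging the biomass balance for a CMAS with decay, V = Y·Q·ΔS·θ_c / [X·(1+k_d θ_c)] = 0.424 × 2030 × (2610 − 12.1) × 18.0 / [2790 × (1 + 0.0747 × 18.0)] = 4.02×10^7 / 6541 = 6153 m³.
Hydraulic retention time τ = V/Q = 6153 / 2030 = 3.031 d = 72.74 h.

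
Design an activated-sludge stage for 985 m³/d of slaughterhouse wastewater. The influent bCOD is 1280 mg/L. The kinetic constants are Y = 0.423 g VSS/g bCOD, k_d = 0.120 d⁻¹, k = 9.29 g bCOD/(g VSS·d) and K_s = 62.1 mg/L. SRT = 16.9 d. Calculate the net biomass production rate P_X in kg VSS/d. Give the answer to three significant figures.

P_X ≈ 176 kg VSS/d

Effluent substrate depends only on kinetics and SRT: S = K_s(1 + k_d θ_c) / [θ_c(Yk − k_d) − 1] = 62.1 × (1 + 0.120 × 16.9) / [16.9 × (0.423 × 9.29 − 0.120) − 1] = 188.0 / 63.38 = 2.967 mg/L.
Correct the yield for decay: Y_obs = Y/(1 + k_d θ_c) = 0.423 / (1 + 0.120 × 16.9) = 0.423 / 3.028 = 0.1397.
Substrate removed = Q·(S₀ − S) = 985 m³/d × (1280 − 2.97) g/m³ = 1.26×10^6 g/d = 1258 kg/d.
P_X = Y_obs · Q(S₀ − S) = 0.1397 × 1258 = 175.7 kg VSS/d.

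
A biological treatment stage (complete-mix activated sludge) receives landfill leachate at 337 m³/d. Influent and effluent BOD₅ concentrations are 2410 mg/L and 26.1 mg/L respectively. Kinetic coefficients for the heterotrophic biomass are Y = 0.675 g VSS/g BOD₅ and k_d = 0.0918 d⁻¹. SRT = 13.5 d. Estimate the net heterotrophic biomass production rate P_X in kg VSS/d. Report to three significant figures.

P_X ≈ 242 kg VSS/d

The observed yield is Y_obs = Y/(1 + k_d·θ_c) = 0.675 / (1 + 0.0918 × 13.5) = 0.675 / 2.239 = 0.3014 g VSS per g BOD₅ removed.
Mass of BOD₅ removed per day: Q(S₀ − S) = 337 × 2384 g/m³ = 803.4 kg/d.
P_X = Y_obs · Q(S₀ − S) = 0.3014 × 803.4 = 242.2 kg VSS/d.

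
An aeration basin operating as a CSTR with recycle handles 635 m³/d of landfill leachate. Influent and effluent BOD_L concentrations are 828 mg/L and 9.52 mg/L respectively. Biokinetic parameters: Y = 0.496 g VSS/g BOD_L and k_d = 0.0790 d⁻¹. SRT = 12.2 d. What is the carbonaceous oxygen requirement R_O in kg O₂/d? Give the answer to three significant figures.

Observed yield with endogenous decay: Y_obs = Y / (1 + k_d·θ_c) = 0.496 / (1 + 0.0790 × 12.2) = 0.496 / 1.964 = 0.2526 g VSS/g BOD_L.
Mass of BOD_L removed per day: Q(S₀ − S) = 635 × 818.5 g/m³ = 519.7 kg/d.
Biomass synthesised: P_X = Y_obs × 519.7 = 131.3 kg VSS/d.
Carbonaceous O₂ demand = substrate oxidised − cell-mass equivalent = 519.7 − 1.42 × 131.3 = 333.3 kg O₂/d.

R_O ≈ 333 kg O₂/d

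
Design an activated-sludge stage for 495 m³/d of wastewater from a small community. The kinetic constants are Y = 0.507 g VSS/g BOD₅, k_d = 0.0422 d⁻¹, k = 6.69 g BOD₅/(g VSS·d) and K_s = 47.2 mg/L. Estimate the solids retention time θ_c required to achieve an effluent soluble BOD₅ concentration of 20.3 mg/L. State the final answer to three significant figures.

From 1/θ_c = Y·k·S/(K_s + S) − k_d: Y·k·S/(K_s+S) = 0.507 × 6.69 × 20.3 / (47.2 + 20.3) = 1.020 d⁻¹.
Then 1/θ_c = μ − k_d = 1.020 − 0.0422 = 0.9779 d⁻¹, giving θ_c = 1.023 d.

θ_c ≈ 1.02 d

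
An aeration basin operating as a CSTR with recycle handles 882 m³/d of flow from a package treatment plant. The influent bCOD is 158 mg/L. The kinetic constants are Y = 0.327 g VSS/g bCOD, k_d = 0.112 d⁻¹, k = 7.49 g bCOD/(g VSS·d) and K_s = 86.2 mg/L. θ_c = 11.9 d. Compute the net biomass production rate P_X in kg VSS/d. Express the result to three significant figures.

P_X ≈ 18.6 kg VSS/d

Effluent substrate depends only on kinetics and SRT: S = K_s(1 + k_d θ_c) / [θ_c(Yk − k_d) − 1] = 86.2 × (1 + 0.112 × 11.9) / [11.9 × (0.327 × 7.49 − 0.112) − 1] = 201.1 / 26.81 = 7.500 mg/L.
Y_obs = Y / (1 + k_d θ_c) = 0.327 / (1 + 0.112 × 11.9) = 0.327 / 2.333 = 0.1402.
Mass of bCOD removed per day: Q(S₀ − S) = 882 × 150.5 g/m³ = 132.7 kg/d.
Net biomass production P_X = Y_obs × Q·(S₀ − S) = 0.1402 × 132.7 = 18.61 kg VSS/d.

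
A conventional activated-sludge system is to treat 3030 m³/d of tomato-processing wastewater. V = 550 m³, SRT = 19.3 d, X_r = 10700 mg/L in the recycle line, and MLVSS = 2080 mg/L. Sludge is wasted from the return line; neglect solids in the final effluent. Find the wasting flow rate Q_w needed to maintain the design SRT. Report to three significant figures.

Q_w ≈ 5.54 m³/d

θ_c = V·X/(Q_w·X_r) when wasting from the recycle, so Q_w = V·X/(θ_c·X_r) = 550.0 × 2080 / (19.3 × 10700) = 5.540 m³/d.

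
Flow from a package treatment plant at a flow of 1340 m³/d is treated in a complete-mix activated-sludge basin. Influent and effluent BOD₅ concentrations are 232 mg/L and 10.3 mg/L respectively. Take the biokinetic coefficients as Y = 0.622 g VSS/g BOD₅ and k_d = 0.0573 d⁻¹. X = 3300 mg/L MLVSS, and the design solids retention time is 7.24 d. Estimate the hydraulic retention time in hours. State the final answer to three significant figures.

τ ≈ 5.13 h

From the SRT design equation V = Y Q (S₀−S) θ_c / [X (1 + k_d θ_c)] = 0.622 × 1340 × (232 − 10.3) × 7.24 / [3300 × (1 + 0.0573 × 7.24)] = 1.34×10^6 / 4669 = 286.5 m³.
HRT = V/Q = 286.5 m³ / 1340 m³·d⁻¹ = 0.2138 d × 24 = 5.132 h.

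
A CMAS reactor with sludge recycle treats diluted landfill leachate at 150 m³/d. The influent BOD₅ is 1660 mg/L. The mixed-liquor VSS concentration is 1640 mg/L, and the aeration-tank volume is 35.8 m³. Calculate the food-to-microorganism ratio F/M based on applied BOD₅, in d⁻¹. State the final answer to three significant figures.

F/M = Q·S₀ / (V·X) = 150 × 1660 / (35.80 × 1640) = 4.241 g BOD₅·(g VSS·d)⁻¹.

F/M ≈ 4.24 d⁻¹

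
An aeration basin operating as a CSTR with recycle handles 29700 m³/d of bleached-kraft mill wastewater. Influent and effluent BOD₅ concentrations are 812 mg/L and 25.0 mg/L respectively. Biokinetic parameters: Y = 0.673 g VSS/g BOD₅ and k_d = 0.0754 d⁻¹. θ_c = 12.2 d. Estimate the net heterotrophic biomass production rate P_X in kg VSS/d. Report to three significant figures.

Correct the yield for decay: Y_obs = Y/(1 + k_d θ_c) = 0.673 / (1 + 0.0754 × 12.2) = 0.673 / 1.920 = 0.3505.
Substrate removed = Q·(S₀ − S) = 29700 m³/d × (812 − 25.0) g/m³ = 2.34×10^7 g/d = 23374 kg/d.
P_X = Y_obs · Q(S₀ − S) = 0.3505 × 23374 = 8194 kg VSS/d.

P_X ≈ 8190 kg VSS/d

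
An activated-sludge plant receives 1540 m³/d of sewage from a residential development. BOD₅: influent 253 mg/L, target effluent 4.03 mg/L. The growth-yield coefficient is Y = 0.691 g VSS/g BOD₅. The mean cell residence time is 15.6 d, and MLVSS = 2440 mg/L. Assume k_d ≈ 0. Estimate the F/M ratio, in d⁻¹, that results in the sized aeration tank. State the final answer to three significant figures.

F/M ≈ 0.0943 d⁻¹

V·X = Y·Q·ΔS·θ_c gives V = 0.691 × 1540 × (253 − 4.03) × 15.6 / 2440 = 1694 m³.
F/M = Q·S₀ / (V·X) = 1540 × 253 / (1694 × 2440) = 0.09427 g BOD₅·(g VSS·d)⁻¹.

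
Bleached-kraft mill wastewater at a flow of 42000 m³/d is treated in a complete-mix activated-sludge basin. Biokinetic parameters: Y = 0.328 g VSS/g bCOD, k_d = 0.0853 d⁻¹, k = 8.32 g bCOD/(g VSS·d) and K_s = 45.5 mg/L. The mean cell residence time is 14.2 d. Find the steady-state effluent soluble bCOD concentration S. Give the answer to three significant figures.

For a completely mixed reactor with recycle the Lawrence–McCarty relation gives S = K_s·(1 + k_d·θ_c) / [θ_c·(Y·k − k_d) − 1] = 45.5 × (1 + 0.0853 × 14.2) / [14.2 × (0.328 × 8.32 − 0.0853) − 1] = 100.6 / 36.54 = 2.753 mg/L.

S ≈ 2.75 mg/L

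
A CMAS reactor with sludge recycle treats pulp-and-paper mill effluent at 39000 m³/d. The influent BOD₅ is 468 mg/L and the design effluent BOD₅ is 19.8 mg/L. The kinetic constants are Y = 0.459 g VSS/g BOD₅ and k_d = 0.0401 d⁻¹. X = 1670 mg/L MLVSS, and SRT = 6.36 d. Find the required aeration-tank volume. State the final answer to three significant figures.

V ≈ 24300 m³

From the SRT design equation V = Y Q (S₀−S) θ_c / [X (1 + k_d θ_c)] = 0.459 × 39000 × (468 − 19.8) × 6.36 / [1670 × (1 + 0.0401 × 6.36)] = 5.1×10^7 / 2096 = 24346 m³.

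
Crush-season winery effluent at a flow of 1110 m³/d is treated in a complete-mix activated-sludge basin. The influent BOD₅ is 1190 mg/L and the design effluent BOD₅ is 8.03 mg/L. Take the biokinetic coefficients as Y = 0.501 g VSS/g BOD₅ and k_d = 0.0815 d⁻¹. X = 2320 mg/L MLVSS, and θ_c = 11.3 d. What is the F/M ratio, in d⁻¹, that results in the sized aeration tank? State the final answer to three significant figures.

F/M ≈ 0.342 d⁻¹

Steady-state biomass mass balance: V·X·(1 + k_d·θ_c) = Y·Q·(S₀ − S)·θ_c, so V = 0.501 × 1110 × (1190 − 8.03) × 11.3 / [2320 × (1 + 0.0815 × 11.3)] = 7.43×10^6 / 4457 = 1667 m³.
F/M = applied load / biomass = Q·S₀/(V·X) = 1110 × 1190 / (1667 × 2320) = 0.3416 d⁻¹.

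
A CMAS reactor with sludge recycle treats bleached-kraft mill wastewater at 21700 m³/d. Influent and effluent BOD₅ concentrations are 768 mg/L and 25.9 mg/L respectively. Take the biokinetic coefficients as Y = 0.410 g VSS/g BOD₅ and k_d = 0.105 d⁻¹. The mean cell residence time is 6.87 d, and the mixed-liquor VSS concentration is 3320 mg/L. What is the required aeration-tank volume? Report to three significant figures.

V ≈ 7940 m³

From the SRT design equation V = Y Q (S₀−S) θ_c / [X (1 + k_d θ_c)] = 0.410 × 21700 × (768 − 25.9) × 6.87 / [3320 × (1 + 0.105 × 6.87)] = 4.54×10^7 / 5715 = 7937 m³.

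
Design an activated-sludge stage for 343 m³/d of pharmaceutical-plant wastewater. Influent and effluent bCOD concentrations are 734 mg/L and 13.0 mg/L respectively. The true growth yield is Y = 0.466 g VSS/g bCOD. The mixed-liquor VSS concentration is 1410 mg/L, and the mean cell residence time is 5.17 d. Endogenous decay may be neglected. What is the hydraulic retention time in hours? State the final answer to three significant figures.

τ ≈ 29.6 h

With k_d = 0 the design equation reduces to V = Y Q (S₀−S) θ_c / X = 0.466 × 343 × (734 − 13.0) × 5.17 / 1410 = 422.6 m³.
Hydraulic retention time τ = V/Q = 422.6 / 343 = 1.232 d = 29.57 h.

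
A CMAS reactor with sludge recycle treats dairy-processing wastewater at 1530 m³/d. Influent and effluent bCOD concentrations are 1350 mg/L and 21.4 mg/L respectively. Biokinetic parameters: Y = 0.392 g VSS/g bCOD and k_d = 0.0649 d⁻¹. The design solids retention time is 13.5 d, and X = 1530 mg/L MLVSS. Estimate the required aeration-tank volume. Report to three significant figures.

V ≈ 3750 m³

Steady-state biomass mass balance: V·X·(1 + k_d·θ_c) = Y·Q·(S₀ − S)·θ_c, so V = 0.392 × 1530 × (1350 − 21.4) × 13.5 / [1530 × (1 + 0.0649 × 13.5)] = 1.08×10^7 / 2871 = 3748 m³.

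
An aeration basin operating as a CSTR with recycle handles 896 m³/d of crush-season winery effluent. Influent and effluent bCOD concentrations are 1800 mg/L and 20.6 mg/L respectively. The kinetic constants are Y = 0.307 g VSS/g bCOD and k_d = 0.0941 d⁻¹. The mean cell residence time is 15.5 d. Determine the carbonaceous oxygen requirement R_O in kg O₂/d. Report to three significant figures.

Correct the yield for decay: Y_obs = Y/(1 + k_d θ_c) = 0.307 / (1 + 0.0941 × 15.5) = 0.307 / 2.459 = 0.1249.
ΔS = 1800 − 20.6 = 1779 mg/L, so the substrate removal rate is 896 × 1779/1000 = 1594 kg bCOD/d.
Biomass synthesised: P_X = Y_obs × 1594 = 199.1 kg VSS/d.
R_O = Q·(S₀ − S) − 1.42·P_X = 1594 − 1.42 × 199.1 = 1312 kg O₂/d.

R_O ≈ 1310 kg O₂/d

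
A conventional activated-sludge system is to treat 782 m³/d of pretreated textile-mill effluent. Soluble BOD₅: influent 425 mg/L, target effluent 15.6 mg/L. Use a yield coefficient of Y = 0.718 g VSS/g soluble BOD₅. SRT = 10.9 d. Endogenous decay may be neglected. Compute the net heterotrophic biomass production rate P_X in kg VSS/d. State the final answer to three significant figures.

With endogenous decay neglected, the observed yield equals the true yield: Y_obs = Y = 0.718 g VSS/g soluble BOD₅.
ΔS = 425 − 15.6 = 409.4 mg/L, so the substrate removal rate is 782 × 409.4/1000 = 320.2 kg soluble BOD₅/d.
So the net sludge growth is P_X = 0.7180 × 320.2 = 229.9 kg VSS/d.

P_X ≈ 230 kg VSS/d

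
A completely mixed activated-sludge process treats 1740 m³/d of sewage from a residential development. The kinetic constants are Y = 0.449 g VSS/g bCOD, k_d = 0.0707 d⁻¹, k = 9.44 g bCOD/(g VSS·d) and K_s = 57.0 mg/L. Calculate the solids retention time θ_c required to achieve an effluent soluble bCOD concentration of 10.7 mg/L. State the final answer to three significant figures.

θ_c ≈ 1.67 d

Specific growth rate at S = 10.7 mg/L: μ = YkS/(K_s+S) = 0.449·9.44·10.7/(57.0+10.7) = 0.6699 d⁻¹.
Then 1/θ_c = μ − k_d = 0.6699 − 0.0707 = 0.5992 d⁻¹, giving θ_c = 1.669 d.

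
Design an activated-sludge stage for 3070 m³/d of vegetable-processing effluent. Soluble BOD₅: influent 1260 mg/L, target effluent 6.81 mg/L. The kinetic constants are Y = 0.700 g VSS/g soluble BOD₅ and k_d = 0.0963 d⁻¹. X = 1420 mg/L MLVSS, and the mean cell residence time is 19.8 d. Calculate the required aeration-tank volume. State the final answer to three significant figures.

Steady-state biomass mass balance: V·X·(1 + k_d·θ_c) = Y·Q·(S₀ − S)·θ_c, so V = 0.700 × 3070 × (1260 − 6.81) × 19.8 / [1420 × (1 + 0.0963 × 19.8)] = 5.33×10^7 / 4128 = 12919 m³.

V ≈ 12900 m³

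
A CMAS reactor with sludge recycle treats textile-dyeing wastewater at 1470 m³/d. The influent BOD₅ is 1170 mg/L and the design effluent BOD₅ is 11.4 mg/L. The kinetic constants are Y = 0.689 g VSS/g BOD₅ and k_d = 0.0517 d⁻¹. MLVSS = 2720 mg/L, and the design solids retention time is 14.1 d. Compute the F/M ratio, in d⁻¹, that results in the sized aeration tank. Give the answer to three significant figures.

F/M ≈ 0.180 d⁻¹

Rearranging the biomass balance for a CMAS with decay, V = Y·Q·ΔS·θ_c / [X·(1+k_d θ_c)] = 0.689 × 1470 × (1170 − 11.4) × 14.1 / [2720 × (1 + 0.0517 × 14.1)] = 1.65×10^7 / 4703 = 3518 m³.
Food-to-microorganism ratio F/M = Q S₀ / (V X) = 1470 × 1170 / (3518 × 2720) = 0.1797 d⁻¹.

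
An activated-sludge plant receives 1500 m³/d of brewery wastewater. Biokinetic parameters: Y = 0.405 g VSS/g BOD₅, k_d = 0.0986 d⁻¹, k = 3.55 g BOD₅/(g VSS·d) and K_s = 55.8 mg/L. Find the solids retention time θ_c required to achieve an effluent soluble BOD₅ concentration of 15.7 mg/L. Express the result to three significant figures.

θ_c ≈ 4.61 d

At the target effluent, Y k S/(K_s+S) = 0.405×3.55×15.7/71.50 = 0.3157 d⁻¹.
θ_c = 1/(μ − k_d) = 1/(0.3157 − 0.0986) = 1/0.2171 = 4.606 d.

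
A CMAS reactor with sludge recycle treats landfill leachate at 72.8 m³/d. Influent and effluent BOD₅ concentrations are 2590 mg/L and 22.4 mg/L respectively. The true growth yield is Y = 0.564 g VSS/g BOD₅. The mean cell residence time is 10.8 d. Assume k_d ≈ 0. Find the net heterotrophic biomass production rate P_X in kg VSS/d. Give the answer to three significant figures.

With endogenous decay neglected, the observed yield equals the true yield: Y_obs = Y = 0.564 g VSS/g BOD₅.
Q·(S₀ − S) = 72.8 × (2590 − 22.4) × 10⁻³ = 186.9 kg/d removed.
P_X = Y_obs · Q(S₀ − S) = 0.5640 × 186.9 = 105.4 kg VSS/d.

P_X ≈ 105 kg VSS/d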